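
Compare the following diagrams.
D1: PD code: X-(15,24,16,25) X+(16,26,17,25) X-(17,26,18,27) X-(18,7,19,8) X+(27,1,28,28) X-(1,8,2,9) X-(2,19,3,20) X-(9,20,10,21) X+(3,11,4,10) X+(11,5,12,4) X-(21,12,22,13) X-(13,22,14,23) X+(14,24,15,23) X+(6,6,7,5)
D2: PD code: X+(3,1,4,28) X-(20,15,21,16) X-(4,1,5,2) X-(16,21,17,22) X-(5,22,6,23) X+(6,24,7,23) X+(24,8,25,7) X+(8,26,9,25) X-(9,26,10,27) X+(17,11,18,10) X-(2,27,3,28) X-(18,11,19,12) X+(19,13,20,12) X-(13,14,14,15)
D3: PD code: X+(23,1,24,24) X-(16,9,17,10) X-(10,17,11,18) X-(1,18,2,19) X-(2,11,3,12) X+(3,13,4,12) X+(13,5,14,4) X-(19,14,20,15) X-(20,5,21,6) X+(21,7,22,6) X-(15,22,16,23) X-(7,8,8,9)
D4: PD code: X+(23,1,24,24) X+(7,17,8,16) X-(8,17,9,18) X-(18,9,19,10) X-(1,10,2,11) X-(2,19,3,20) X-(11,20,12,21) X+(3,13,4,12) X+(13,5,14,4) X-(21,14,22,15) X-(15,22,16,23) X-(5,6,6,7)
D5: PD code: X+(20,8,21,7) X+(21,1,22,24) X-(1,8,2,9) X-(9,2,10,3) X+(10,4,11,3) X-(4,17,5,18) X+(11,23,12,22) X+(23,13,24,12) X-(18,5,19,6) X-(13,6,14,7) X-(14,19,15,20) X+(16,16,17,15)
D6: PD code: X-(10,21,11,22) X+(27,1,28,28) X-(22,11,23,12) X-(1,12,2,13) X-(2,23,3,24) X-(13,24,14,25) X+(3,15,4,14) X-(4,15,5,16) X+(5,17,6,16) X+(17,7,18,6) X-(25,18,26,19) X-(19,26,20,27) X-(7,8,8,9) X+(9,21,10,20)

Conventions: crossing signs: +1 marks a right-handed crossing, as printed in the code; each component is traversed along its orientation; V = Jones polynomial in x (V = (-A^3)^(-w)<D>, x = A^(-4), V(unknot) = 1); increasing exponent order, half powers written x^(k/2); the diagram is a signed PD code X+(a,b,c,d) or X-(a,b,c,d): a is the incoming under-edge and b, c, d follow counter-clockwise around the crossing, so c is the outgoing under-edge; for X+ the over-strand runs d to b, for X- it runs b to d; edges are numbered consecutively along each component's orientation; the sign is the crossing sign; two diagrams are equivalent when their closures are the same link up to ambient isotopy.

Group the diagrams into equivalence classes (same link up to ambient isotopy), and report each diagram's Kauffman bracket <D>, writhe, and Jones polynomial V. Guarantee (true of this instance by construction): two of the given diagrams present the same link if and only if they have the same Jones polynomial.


classes: {D1, D3, D4, D6} | {D2} | {D5}
V(D1) = -x^-6 + x^-5 - x^-4 + 2x^-3 - x^-2 + x^-1  [14 crossings, <D> = A^-2 - A^2 + 2A^6 - A^10 + A^14 - A^18, w = -2]
V(D2) = 1  (w -2, c 14, <D> = A^-6)
D3 (bracket A^-8 - A^-4 + 2 - A^4 + A^8 - A^12; 12 crossings at w = -4): V = -x^-6 + x^-5 - x^-4 + 2x^-3 - x^-2 + x^-1
D4 (bracket A^-8 - A^-4 + 2 - A^4 + A^8 - A^12; 12 crossings at w = -4): V = -x^-6 + x^-5 - x^-4 + 2x^-3 - x^-2 + x^-1
V(D5) = -x^-3 + 2x^-2 - 2x^-1 + 3 - 2x + 2x^2 - x^3  (w 0, c 12, <D> = -A^-12 + 2A^-8 - 2A^-4 + 3 - 2A^4 + 2A^8 - A^12)
V(D6) = -x^-6 + x^-5 - x^-4 + 2x^-3 - x^-2 + x^-1  (w -4, c 14, <D> = A^-8 - A^-4 + 2 - A^4 + A^8 - A^12)
insight: 3 values of V(x) split the 6 diagrams


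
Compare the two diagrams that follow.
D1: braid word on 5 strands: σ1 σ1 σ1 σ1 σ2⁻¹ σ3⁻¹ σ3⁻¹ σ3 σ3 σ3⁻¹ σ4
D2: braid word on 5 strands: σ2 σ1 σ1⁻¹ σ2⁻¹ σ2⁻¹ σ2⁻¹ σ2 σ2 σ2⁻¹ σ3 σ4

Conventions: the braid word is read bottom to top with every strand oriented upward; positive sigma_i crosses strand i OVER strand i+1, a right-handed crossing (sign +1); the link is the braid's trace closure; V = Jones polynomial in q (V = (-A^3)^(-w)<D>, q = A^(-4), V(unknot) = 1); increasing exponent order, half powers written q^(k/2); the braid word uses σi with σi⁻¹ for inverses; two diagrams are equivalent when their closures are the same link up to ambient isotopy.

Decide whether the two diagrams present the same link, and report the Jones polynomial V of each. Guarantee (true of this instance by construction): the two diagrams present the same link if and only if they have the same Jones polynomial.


equivalent: no
D1 (bracket A^-13 - A^-9 + A^-5 + A^3; 11 crossings at w = +3): V = -q^(3/2) - q^(7/2) + q^(9/2) - q^(11/2)
D2 (bracket A + A^5; 11 crossings at w = +1): V = -q^(-1/2) - q^(1/2)
key observation: 2 classes among 2 diagrams; unequal V(q) rules out equality


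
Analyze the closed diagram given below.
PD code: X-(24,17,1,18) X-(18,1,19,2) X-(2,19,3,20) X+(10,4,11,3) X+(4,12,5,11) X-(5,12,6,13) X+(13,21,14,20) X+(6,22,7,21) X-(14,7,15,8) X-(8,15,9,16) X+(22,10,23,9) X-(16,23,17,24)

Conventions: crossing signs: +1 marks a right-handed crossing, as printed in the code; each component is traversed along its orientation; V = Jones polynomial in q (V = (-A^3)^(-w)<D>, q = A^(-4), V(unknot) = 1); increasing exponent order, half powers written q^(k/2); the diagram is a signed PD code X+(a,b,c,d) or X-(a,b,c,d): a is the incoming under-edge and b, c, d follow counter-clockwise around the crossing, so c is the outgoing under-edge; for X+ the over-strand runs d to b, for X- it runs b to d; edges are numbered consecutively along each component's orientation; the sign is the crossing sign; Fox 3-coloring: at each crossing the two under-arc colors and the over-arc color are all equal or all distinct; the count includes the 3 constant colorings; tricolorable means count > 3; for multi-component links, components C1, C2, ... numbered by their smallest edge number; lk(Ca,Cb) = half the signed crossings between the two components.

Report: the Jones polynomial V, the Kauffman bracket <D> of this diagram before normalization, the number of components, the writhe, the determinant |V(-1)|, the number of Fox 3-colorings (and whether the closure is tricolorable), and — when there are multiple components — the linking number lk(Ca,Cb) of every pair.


V = q^-5 - 2q^-4 + 2q^-3 - 2q^-2 + 2q^-1 - 1 + q
<D> = A^-10 - A^-6 + 2A^-2 - 2A^2 + 2A^6 - 2A^10 + A^14 (w = -2)
1 component over 12 crossings, w = -2
3 Fox colorings among 3^12, |V(-1)| = 11: not tricolorable
why: w = -2 shifts under R1 moves; the (-A^3)^(2) factor cancels that in V


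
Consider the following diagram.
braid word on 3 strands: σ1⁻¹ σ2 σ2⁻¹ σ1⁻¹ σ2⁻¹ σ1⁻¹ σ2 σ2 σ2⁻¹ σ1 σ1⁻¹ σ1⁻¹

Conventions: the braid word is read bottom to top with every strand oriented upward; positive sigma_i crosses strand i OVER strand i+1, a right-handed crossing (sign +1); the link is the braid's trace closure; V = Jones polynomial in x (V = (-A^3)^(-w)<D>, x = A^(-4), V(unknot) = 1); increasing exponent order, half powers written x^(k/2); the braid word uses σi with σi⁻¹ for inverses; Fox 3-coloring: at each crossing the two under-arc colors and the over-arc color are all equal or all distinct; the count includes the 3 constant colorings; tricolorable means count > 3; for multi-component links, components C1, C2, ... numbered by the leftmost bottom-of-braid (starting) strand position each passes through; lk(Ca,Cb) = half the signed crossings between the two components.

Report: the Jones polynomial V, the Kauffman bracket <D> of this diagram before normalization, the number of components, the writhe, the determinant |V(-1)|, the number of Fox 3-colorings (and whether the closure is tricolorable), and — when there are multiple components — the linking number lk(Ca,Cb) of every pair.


Jones polynomial: V(x) = -x^-4 + x^-3 + x^-1
<D> = A^-8 + 1 - A^4; writhe -4
components 1, writhe -4 (12 crossings)
3-colorings: 9 of 3^12, det 3 — tricolorable
note: free reduction leaves σ1⁻¹ σ1⁻¹ σ2⁻¹ σ1⁻¹ σ2 σ1⁻¹ of the original 12 letters


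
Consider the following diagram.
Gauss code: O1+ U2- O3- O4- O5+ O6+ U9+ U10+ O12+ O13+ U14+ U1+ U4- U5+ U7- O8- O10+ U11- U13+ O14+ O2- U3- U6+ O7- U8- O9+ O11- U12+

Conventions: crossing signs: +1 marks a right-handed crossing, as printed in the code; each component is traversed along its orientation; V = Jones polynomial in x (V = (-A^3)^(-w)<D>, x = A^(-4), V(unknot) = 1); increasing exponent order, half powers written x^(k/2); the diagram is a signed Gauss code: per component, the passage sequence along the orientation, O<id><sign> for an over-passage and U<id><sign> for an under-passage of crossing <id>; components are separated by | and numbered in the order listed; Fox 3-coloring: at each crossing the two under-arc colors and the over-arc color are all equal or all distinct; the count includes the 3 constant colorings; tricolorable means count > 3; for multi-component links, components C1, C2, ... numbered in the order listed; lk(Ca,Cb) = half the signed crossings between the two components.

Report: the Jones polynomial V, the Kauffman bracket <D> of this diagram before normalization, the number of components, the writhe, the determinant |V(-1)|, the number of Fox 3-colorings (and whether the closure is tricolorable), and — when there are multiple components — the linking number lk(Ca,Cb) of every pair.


Jones polynomial: V(x) = -x^-1 + 2 - x + 2x^2 - x^3 + x^4 - x^5
<D> = -A^-14 + A^-10 - A^-6 + 2A^-2 - A^2 + 2A^6 - A^10; writhe +2
components 1, writhe +2 (14 crossings)
3-colorings: 9 of 3^14, det 9 — tricolorable
note: |V(-1)| = 9: so tricolorable, since 3 divides 9


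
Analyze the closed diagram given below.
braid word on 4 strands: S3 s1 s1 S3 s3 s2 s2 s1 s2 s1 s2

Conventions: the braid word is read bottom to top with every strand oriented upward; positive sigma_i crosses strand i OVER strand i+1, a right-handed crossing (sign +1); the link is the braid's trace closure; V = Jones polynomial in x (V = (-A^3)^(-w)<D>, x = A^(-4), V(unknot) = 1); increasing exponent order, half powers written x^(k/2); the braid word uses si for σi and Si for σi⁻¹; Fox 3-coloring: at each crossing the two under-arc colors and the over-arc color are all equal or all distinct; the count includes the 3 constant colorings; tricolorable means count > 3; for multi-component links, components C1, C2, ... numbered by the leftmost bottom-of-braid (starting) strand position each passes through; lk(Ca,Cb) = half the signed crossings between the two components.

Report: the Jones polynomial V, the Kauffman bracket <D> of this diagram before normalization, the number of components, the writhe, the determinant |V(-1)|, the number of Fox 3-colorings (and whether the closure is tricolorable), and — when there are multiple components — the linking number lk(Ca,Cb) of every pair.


Jones polynomial: V(x) = x^3 + x^5 - x^8
<D> = A^-11 - A - A^9; writhe +7
components 1, writhe +7 (11 crossings)
3-colorings: 9 of 3^11, det 3 — tricolorable
note: free reduction leaves σ3⁻¹ σ1 σ1 σ2 σ2 σ1 σ2 σ1 σ2 of the original 11 letters


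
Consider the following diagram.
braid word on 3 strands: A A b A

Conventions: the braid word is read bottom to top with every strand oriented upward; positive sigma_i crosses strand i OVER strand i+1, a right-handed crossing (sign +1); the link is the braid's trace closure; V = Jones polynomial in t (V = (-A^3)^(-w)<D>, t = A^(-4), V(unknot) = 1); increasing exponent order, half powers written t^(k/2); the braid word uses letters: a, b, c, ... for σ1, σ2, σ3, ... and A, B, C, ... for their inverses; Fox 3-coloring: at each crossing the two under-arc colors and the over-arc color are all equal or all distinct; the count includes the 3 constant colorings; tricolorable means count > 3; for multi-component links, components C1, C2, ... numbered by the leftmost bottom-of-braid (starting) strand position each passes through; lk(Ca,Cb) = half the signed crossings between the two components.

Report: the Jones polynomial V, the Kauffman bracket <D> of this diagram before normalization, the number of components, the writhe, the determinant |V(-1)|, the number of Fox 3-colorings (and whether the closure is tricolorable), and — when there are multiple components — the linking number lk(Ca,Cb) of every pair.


Jones polynomial: V(t) = -t^-4 + t^-3 + t^-1
<D> = A^-2 + A^6 - A^10; writhe -2
components 1, writhe -2 (4 crossings)
3-colorings: 9 of 3^4, det 3 — tricolorable
note: V spans 3 powers of t: at least 3 crossings in any diagram


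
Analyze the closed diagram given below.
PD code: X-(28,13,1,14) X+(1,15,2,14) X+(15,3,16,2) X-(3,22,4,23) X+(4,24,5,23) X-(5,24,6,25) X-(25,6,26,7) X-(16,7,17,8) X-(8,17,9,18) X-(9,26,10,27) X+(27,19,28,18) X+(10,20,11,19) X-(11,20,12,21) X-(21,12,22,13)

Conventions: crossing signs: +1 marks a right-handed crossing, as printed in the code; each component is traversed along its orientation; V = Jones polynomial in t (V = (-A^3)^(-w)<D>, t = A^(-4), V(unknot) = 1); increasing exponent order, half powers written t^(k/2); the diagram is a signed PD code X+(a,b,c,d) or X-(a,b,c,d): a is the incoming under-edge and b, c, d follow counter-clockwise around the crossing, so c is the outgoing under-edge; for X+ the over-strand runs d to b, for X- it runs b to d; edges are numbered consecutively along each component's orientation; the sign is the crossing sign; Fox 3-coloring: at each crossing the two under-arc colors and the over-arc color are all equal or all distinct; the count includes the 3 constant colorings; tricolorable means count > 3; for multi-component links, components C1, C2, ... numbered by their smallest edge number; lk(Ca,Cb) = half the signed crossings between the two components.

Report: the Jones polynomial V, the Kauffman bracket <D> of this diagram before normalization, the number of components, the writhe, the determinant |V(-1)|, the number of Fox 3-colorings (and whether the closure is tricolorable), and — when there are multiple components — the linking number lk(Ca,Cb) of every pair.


Jones polynomial: V(t) = t^-7 - 2t^-6 + 2t^-5 - 3t^-4 + 3t^-3 - 2t^-2 + 2t^-1
<D> = 2A^-8 - 2A^-4 + 3 - 3A^4 + 2A^8 - 2A^12 + A^16; writhe -4
components 1, writhe -4 (14 crossings)
3-colorings: 9 of 3^14, det 15 — tricolorable
note: the span of V is 6, forcing >= 6 crossings in any diagram


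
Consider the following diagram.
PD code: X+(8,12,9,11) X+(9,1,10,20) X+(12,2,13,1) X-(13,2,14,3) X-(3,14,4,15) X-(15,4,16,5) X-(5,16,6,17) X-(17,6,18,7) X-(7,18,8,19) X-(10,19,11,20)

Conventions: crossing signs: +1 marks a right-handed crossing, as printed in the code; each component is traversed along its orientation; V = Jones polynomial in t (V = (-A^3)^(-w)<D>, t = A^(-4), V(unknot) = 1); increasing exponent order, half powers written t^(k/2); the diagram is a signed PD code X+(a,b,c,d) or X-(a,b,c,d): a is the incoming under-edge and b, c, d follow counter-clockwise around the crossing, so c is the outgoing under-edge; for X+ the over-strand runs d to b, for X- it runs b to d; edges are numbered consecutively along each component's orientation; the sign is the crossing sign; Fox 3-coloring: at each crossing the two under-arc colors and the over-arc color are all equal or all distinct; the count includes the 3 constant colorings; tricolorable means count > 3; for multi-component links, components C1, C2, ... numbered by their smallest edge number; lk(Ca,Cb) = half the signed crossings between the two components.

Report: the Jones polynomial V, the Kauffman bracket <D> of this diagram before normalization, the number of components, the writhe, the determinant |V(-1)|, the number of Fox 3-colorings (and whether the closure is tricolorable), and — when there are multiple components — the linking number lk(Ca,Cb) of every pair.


Jones polynomial: V(t) = -t^-7 + t^-6 - t^-5 + t^-4 + t^-2
<D> = A^-4 + A^4 - A^8 + A^12 - A^16; writhe -4
components 1, writhe -4 (10 crossings)
3-colorings: 3 of 3^10, det 5 — not tricolorable
note: the span of V is 5, forcing >= 5 crossings in any diagram


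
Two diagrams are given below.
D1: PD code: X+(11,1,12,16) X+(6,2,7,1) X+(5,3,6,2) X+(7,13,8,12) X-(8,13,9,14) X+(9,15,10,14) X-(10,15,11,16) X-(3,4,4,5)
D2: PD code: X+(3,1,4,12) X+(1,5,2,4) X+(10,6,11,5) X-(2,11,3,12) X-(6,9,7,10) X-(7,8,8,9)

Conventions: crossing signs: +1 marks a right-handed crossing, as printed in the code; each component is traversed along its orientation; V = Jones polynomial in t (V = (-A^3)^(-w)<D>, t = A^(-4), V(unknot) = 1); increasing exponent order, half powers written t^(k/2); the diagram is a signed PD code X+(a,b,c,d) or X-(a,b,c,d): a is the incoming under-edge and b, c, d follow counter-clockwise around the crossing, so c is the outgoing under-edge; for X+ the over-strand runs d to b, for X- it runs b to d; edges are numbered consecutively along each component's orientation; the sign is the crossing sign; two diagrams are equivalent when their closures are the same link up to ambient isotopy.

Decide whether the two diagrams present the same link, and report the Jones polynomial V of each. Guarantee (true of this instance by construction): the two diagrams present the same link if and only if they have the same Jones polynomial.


equivalent: yes
V(D1) = 1  (w +2, c 8, <D> = A^6)
V(D2) = 1  (w 0, c 6, <D> = 1)
why: from 8 to 6 crossings by R-moves: one link, two diagrams


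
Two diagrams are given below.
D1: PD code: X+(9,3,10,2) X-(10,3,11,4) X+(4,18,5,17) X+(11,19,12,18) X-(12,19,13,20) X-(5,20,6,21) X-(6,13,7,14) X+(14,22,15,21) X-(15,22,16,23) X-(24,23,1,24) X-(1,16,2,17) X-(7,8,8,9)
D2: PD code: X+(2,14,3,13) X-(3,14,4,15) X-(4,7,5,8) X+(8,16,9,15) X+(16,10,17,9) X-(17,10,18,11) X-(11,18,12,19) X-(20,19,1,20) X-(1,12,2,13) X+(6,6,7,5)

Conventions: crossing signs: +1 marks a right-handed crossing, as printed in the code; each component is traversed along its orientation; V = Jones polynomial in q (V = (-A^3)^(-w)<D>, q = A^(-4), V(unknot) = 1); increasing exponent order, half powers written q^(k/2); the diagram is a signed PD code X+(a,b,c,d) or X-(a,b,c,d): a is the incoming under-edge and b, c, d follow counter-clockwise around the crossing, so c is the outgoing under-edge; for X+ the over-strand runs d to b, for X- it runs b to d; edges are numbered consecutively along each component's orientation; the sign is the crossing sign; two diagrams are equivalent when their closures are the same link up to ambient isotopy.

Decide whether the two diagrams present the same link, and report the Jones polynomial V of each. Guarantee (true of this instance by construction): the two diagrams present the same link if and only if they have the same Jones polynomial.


equivalent: yes
V(D1) = 1  (w -4, c 12, <D> = A^-12)
V(D2) = 1  (w -2, c 10, <D> = A^-6)
why: one V(q) for all 2 diagrams — one class (guaranteed)


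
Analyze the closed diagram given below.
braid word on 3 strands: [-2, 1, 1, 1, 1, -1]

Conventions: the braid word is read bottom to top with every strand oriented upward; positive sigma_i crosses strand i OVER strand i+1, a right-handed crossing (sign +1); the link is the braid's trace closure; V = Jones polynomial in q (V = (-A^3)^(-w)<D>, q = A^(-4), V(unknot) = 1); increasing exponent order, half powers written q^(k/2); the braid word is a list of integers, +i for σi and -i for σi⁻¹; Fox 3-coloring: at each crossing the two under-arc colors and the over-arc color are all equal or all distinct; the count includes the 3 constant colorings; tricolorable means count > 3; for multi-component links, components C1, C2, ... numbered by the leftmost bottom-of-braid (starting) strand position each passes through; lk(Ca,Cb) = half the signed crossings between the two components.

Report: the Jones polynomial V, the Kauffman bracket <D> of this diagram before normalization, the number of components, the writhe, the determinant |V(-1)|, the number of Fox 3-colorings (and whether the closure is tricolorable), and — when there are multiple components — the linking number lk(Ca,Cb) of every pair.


V = q + q^3 - q^4
<D> = -A^-10 + A^-6 + A^2 (w = +2)
1 component over 6 crossings, w = +2
9 Fox colorings among 3^6, |V(-1)| = 3: tricolorable
why: free reduction leaves σ2⁻¹ σ1 σ1 σ1 of the original 6 letters


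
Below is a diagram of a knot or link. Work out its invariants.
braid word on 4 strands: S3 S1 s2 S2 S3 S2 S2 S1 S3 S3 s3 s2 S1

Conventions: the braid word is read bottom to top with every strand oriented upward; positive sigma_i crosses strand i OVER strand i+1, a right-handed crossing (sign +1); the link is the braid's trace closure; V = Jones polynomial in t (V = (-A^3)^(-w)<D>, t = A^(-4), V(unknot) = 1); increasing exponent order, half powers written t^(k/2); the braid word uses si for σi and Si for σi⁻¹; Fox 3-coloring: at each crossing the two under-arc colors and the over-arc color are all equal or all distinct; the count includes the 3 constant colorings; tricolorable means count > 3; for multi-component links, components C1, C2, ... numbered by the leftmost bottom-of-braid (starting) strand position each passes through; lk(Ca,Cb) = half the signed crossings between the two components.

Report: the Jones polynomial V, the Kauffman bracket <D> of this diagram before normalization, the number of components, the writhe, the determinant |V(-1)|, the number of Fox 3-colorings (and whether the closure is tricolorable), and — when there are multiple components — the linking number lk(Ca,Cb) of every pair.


V(t) = t^-10 - 3t^-9 + 4t^-8 - 6t^-7 + 6t^-6 - 5t^-5 + 5t^-4 - 2t^-3 + t^-2
bracket: -A^-13 + 2A^-9 - 5A^-5 + 5A^-1 - 6A^3 + 6A^7 - 4A^11 + 3A^15 - A^19, w = -7
1 component, writhe -7, over 13 crossings
det 33, colorings 9 of 3^13 — tricolorable
observation: V spans 8 powers of t: at least 8 crossings in any diagram


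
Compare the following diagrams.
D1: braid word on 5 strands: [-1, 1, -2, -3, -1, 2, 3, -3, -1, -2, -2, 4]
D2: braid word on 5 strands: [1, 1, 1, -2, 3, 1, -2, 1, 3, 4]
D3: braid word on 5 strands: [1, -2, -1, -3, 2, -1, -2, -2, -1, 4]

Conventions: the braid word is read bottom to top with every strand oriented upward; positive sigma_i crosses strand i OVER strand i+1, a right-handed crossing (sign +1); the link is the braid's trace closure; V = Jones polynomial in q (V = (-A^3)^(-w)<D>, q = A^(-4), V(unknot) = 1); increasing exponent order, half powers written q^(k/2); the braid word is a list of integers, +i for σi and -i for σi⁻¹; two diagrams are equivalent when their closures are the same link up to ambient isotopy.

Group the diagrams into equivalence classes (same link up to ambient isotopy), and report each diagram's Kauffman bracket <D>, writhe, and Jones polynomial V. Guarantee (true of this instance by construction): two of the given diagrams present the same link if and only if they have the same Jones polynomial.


grouping into links: {D1, D3} | {D2}
V(D1) = -q^-6 + q^-5 - q^-4 + 2q^-3 - q^-2 + q^-1  (w -4, c 12, <D> = A^-8 - A^-4 + 2 - A^4 + A^8 - A^12)
V(D2) = 1 - 2q + 3q^2 - 4q^3 + 6q^4 - 5q^5 + 5q^6 - 4q^7 + 2q^8 - q^9  (w +6, c 10, <D> = -A^-18 + 2A^-14 - 4A^-10 + 5A^-6 - 5A^-2 + 6A^2 - 4A^6 + 3A^10 - 2A^14 + A^18)
D3 (bracket A^-8 - A^-4 + 2 - A^4 + A^8 - A^12; 10 crossings at w = -4): V = -q^-6 + q^-5 - q^-4 + 2q^-3 - q^-2 + q^-1
why: comparing 3 Jones polynomials yields 2 groups


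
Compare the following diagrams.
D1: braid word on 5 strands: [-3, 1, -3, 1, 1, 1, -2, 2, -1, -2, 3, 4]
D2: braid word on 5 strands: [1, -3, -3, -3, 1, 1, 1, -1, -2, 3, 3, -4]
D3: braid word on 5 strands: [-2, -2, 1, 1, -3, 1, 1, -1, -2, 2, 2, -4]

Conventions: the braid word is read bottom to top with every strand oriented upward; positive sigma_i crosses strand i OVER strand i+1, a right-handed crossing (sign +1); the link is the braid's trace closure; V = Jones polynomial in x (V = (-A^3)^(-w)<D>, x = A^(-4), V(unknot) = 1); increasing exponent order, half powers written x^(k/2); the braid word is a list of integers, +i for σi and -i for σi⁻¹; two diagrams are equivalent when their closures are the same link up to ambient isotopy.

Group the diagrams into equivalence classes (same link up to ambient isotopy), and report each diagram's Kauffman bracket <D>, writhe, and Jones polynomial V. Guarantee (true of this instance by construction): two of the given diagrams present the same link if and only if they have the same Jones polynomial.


equivalence classes: {D1, D2, D3}
D1 (bracket -A^-10 + A^-6 + A^2; 12 crossings at w = +2): V = x + x^3 - x^4
V(D2) = x + x^3 - x^4  [12 crossings, <D> = -A^-16 + A^-12 + A^-4, w = 0]
V(D3) = x + x^3 - x^4  [12 crossings, <D> = -A^-16 + A^-12 + A^-4, w = 0]
key observation: all 3 diagrams share one V(x), hence one class


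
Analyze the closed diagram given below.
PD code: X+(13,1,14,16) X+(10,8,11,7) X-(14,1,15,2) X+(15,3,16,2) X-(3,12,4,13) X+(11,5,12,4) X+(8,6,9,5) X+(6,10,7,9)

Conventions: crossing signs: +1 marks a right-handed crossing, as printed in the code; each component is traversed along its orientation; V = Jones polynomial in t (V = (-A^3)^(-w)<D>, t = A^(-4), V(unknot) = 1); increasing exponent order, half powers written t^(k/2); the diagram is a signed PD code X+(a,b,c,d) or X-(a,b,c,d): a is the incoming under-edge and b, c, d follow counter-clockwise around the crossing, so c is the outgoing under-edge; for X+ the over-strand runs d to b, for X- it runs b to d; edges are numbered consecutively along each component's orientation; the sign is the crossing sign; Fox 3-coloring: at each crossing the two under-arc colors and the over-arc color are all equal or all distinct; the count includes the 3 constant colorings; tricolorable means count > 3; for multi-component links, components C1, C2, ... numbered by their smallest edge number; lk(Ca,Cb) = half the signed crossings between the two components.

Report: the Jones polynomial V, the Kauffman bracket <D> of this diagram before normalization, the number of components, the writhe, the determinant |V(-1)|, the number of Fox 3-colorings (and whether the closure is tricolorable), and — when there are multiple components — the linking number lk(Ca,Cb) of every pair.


V(t) = t + t^3 - t^4
bracket: -A^-4 + 1 + A^8, w = +4
1 component, writhe +4, over 8 crossings
det 3, colorings 9 of 3^8 — tricolorable
observation: w = +4 shifts under R1 moves; the (-A^3)^(-4) factor cancels that in V


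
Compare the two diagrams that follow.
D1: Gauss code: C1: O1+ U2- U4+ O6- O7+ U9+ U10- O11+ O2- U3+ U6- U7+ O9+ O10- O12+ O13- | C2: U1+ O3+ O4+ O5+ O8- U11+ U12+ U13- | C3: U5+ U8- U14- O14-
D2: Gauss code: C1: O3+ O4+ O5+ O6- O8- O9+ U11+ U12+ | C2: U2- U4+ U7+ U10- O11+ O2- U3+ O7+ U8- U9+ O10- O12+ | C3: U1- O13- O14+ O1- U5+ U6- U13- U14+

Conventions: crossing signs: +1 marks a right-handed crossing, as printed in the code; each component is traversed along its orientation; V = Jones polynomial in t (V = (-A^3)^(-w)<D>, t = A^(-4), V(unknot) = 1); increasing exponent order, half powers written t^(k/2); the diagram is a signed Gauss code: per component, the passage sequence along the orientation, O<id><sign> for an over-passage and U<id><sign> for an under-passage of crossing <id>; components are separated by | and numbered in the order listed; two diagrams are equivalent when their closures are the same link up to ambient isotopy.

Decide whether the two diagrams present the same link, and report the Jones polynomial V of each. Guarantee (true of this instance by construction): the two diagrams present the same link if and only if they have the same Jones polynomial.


equivalent: yes
V(D1) = 1 + t^3 + t^4 + t^5  (w +2, c 14, <D> = A^-14 + A^-10 + A^-6 + A^6)
V(D2) = 1 + t^3 + t^4 + t^5  (w +2, c 14, <D> = A^-14 + A^-10 + A^-6 + A^6)
why: all 2 diagrams share one V(t), hence one class


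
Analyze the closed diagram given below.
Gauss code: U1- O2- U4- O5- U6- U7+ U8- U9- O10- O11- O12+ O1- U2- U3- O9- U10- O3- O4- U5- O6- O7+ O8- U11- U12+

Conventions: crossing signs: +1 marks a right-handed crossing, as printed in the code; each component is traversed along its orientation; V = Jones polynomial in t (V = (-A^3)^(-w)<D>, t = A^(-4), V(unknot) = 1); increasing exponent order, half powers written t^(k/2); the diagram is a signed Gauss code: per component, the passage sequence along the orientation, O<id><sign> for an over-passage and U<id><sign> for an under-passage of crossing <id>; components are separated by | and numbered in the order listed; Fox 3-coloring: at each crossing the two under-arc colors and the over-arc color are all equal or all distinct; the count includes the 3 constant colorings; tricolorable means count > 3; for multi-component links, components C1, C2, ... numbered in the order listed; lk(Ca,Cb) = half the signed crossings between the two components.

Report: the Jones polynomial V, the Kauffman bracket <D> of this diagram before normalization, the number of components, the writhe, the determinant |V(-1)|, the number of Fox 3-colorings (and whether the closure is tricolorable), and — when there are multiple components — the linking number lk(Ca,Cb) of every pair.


V = -t^-8 + t^-5 + t^-3
<D> = A^-12 + A^-4 - A^8 (w = -8)
1 component over 12 crossings, w = -8
9 Fox colorings among 3^12, |V(-1)| = 3: tricolorable
why: w = -8 (over 12 crossings) is diagram-only; (-A^3)^(8) removes it from V


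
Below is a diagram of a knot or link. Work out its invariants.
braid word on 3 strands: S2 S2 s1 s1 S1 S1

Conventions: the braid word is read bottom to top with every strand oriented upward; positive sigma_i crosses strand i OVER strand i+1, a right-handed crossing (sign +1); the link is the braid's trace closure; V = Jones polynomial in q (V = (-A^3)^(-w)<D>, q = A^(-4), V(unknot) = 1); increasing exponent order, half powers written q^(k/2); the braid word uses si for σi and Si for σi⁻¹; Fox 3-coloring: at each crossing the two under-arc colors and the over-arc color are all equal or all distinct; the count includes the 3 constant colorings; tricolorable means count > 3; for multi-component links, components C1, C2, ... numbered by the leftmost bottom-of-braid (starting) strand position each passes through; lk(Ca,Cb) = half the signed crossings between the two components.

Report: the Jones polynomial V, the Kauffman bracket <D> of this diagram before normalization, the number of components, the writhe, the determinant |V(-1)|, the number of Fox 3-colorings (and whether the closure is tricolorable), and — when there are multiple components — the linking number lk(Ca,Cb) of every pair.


V = q^-3 + q^-2 + q^-1 + 1
<D> = A^-6 + A^-2 + A^2 + A^6 (w = -2)
3 components over 6 crossings, w = -2
lk(C1,C2): 0
lk(C1,C3) = 0
linking number lk(C2,C3) = -1
9 Fox colorings among 3^6, |V(-1)| = 0: tricolorable
why: span 3 respects span(V) <= c + mu - 1 = 8 for this 3-component diagram


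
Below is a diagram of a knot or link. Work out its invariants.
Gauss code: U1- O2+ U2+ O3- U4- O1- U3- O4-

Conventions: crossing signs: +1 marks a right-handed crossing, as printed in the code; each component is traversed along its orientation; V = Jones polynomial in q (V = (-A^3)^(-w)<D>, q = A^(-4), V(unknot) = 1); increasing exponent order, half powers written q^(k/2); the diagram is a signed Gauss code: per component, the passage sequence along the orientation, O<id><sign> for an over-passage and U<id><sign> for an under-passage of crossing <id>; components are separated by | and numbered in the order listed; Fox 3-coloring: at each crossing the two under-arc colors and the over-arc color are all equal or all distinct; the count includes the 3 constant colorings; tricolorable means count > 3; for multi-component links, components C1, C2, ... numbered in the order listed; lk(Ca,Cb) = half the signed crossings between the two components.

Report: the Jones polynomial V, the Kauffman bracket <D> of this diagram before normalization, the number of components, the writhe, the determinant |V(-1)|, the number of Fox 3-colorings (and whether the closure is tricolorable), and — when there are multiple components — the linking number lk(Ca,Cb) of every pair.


V(q) = -q^-4 + q^-3 + q^-1
bracket: A^-2 + A^6 - A^10, w = -2
1 component, writhe -2, over 4 crossings
det 3, colorings 9 of 3^4 — tricolorable
observation: the span of V is 3, forcing >= 3 crossings in any diagram


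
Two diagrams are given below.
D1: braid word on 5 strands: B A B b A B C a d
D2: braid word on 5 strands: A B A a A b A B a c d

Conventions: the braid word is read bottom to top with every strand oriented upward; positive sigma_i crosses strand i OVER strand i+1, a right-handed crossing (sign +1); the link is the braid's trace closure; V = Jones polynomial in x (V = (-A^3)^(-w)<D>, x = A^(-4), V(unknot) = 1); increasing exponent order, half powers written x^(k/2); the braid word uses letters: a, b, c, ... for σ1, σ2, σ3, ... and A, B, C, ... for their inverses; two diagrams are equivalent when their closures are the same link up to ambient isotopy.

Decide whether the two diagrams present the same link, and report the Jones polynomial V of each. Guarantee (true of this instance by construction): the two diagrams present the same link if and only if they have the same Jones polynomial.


same link: yes
V(D1) = -x^(-9/2) - x^(-5/2) + x^(-3/2) - x^(-1/2)  [9 crossings, <D> = A^-7 - A^-3 + A + A^9, w = -3]
D2 (bracket A^-1 - A^3 + A^7 + A^15; 11 crossings at w = -1): V = -x^(-9/2) - x^(-5/2) + x^(-3/2) - x^(-1/2)
note: one V(x) for all 2 diagrams — one class (guaranteed)


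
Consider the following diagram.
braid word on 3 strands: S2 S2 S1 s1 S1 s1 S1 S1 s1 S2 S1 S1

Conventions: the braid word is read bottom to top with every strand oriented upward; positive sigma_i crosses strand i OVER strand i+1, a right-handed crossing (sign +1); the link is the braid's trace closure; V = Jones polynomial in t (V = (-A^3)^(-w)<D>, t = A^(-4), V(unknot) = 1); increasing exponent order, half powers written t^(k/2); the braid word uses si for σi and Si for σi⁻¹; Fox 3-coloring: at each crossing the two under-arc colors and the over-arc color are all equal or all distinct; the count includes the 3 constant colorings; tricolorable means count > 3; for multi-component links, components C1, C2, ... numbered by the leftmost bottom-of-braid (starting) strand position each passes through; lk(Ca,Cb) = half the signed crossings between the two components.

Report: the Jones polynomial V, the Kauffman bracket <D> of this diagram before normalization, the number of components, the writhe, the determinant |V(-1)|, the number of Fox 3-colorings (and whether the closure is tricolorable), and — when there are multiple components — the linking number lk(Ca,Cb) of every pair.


V(t) = -t^-7 + t^-6 - t^-5 + t^-4 + t^-2
bracket: A^-10 + A^-2 - A^2 + A^6 - A^10, w = -6
1 component, writhe -6, over 12 crossings
det 5, colorings 3 of 3^12 — not tricolorable
observation: free reduction leaves σ2⁻¹ σ2⁻¹ σ1⁻¹ σ2⁻¹ σ1⁻¹ σ1⁻¹ of the original 12 letters


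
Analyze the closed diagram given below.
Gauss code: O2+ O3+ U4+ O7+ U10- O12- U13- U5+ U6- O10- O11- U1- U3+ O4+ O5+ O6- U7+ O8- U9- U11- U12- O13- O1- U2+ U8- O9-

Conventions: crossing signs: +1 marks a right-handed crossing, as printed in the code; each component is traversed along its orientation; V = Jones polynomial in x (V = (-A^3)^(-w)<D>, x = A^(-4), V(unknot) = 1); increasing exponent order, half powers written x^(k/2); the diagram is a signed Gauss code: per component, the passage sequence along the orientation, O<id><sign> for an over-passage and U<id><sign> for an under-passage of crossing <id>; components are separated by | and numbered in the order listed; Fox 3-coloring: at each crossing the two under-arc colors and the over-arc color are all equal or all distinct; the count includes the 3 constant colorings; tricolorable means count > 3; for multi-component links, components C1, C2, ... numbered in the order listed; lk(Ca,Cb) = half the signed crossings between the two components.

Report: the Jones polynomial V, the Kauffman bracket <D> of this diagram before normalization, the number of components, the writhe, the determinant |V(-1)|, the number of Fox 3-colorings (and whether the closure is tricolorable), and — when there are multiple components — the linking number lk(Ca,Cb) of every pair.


V(x) = -x^-6 + 2x^-5 - 3x^-4 + 4x^-3 - 4x^-2 + 4x^-1 - 2 + 2x - x^2
bracket: A^-17 - 2A^-13 + 2A^-9 - 4A^-5 + 4A^-1 - 4A^3 + 3A^7 - 2A^11 + A^15, w = -3
1 component, writhe -3, over 13 crossings
det 23, colorings 3 of 3^13 — not tricolorable
observation: V spans 8 powers of x: at least 8 crossings in any diagram


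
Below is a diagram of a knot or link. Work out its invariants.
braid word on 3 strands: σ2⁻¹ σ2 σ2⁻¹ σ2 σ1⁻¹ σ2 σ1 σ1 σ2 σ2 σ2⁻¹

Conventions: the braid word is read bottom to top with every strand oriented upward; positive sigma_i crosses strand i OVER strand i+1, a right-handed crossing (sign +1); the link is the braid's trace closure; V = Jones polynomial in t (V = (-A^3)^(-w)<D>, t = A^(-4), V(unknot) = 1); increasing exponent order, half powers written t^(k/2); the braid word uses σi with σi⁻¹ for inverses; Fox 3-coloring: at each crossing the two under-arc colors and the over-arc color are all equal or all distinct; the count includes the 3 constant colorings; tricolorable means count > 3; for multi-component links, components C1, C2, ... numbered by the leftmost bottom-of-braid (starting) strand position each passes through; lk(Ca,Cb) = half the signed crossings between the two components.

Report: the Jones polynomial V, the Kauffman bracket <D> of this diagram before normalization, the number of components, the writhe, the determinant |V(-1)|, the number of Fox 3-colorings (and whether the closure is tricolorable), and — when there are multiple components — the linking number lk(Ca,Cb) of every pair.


Jones polynomial: V(t) = -t^(1/2) + t^(3/2) - t^(5/2) - t^(9/2)
<D> = A^-9 + A^-1 - A^3 + A^7; writhe +3
components 2, writhe +3 (11 crossings)
linking number lk(C1,C2) = +2
3-colorings: 3 of 3^11, det 4 — not tricolorable
note: det 4 = |V(-1)|; not divisible by 3, so not tricolorable


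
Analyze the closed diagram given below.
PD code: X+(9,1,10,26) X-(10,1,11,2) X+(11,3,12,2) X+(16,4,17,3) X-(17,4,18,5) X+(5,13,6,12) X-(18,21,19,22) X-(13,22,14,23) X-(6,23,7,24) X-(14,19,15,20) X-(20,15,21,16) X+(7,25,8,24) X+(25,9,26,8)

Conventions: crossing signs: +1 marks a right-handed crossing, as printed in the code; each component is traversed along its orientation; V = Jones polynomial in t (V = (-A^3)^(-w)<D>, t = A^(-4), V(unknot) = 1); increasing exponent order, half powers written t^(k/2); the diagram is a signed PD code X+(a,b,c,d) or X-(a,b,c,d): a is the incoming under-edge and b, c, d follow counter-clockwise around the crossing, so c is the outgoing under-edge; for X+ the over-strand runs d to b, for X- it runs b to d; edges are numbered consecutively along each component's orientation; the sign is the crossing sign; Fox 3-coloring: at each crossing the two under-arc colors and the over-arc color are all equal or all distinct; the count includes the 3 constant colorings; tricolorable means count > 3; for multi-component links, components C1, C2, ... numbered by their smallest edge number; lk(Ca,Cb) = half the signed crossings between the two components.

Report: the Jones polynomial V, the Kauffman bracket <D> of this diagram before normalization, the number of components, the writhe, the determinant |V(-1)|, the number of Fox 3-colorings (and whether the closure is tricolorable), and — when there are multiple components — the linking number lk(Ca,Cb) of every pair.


V(t) = -t^-3 + t^-2 - t^-1 + 3 - t + t^2 - t^3
bracket: A^-15 - A^-11 + A^-7 - 3A^-3 + A - A^5 + A^9, w = -1
1 component, writhe -1, over 13 crossings
det 9, colorings 27 of 3^13 — tricolorable
observation: palindromic: swapping t for 1/t fixes V


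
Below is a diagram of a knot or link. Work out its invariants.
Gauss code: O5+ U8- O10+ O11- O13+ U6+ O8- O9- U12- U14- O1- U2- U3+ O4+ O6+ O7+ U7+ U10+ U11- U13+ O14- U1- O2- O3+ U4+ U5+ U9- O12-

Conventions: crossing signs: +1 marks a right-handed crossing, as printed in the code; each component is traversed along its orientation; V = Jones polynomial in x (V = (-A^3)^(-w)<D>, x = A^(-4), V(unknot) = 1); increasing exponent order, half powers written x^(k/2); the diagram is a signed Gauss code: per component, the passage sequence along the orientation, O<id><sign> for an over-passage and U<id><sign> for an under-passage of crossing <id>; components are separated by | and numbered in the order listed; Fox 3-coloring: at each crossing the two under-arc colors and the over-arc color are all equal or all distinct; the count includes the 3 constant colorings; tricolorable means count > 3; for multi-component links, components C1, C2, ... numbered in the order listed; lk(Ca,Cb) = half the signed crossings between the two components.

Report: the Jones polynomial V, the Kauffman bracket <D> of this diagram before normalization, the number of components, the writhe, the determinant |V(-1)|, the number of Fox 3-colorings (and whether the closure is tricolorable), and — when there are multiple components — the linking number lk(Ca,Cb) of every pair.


V(x) = x^-4 - x^-3 + x^-2 - 2x^-1 + 2 - x + x^2
bracket: A^-8 - A^-4 + 2 - 2A^4 + A^8 - A^12 + A^16, w = 0
1 component, writhe 0, over 14 crossings
det 9, colorings 9 of 3^14 — tricolorable
observation: |V(-1)| = 9: so tricolorable, since 3 divides 9
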